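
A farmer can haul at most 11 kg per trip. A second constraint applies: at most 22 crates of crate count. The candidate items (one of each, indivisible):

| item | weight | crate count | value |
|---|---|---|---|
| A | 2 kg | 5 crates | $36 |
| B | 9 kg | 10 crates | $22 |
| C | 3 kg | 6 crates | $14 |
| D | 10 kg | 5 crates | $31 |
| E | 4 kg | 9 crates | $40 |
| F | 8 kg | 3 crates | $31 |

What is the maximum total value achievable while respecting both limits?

Feasible sets respecting both limits:
- A+C+E: weight 9, crate count 20, value 90
- A+E: weight 6, crate count 14, value 76
- A+F: weight 10, crate count 8, value 67
Best: $90.

$90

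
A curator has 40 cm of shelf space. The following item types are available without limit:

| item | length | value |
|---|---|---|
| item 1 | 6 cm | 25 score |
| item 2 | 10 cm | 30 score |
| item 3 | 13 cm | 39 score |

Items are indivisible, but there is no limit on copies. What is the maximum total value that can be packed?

155 score

Best value-per-unit is item 1 at 25/6; filling with it alone gives 6×25 = 150.
Optimal mix: 5×item 1 + 1×item 2 → length 40, value 155.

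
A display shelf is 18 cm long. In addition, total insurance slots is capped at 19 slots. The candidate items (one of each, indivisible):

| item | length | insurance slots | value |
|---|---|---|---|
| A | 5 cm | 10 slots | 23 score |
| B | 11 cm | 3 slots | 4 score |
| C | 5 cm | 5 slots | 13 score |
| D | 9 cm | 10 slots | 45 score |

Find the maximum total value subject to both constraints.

58 score

Feasible sets respecting both limits:
- C+D: length 14, insurance slots 15, value 58
- D: length 9, insurance slots 10, value 45
- A+C: length 10, insurance slots 15, value 36
Best: 58 score.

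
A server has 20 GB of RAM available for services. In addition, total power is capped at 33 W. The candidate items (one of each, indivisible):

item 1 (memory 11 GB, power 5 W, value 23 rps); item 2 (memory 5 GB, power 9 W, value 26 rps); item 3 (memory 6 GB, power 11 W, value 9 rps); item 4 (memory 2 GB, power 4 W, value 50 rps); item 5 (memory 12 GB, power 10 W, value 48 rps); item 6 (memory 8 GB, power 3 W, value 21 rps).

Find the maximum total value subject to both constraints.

124 rps

Feasible sets respecting both limits:
- item 2+item 4+item 5: memory 19, power 23, value 124
- item 3+item 4+item 5: memory 20, power 25, value 107
- item 1+item 2+item 4: memory 18, power 18, value 99
Best: 124 rps.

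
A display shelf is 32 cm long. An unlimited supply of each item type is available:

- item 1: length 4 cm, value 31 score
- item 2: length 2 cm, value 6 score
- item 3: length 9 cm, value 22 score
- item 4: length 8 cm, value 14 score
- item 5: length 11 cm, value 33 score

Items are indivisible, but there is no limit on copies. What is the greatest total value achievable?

Best value-per-unit is item 1 at 31/4, and filling with it alone uses length 8×4=32. No mix of the others beats 8×31 = 248.

248 score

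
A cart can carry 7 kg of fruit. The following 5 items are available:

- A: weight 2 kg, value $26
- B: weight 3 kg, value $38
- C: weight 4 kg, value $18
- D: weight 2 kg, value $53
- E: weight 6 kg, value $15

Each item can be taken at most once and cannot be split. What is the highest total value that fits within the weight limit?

$117

Check high-value combinations within 7 kg:
- A+B+D: weight 2+3+2=7, value 26+38+53=117
- B+D: weight 3+2=5, value 38+53=91
- A+D: weight 2+2=4, value 26+53=79
- C+D: weight 4+2=6, value 18+53=71
Best: $117.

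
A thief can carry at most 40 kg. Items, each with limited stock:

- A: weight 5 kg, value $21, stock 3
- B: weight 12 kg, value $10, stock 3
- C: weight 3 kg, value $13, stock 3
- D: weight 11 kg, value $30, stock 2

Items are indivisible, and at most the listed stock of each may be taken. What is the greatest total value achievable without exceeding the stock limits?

$136

Top feasible selections:
- 3×A + 1×C + 2×D: weight 40, value 136
- 3×A + 3×C + 1×D: weight 35, value 132
- 2×A + 2×C + 2×D: weight 38, value 128
- 3×A + 2×D: weight 37, value 123
Best: $136.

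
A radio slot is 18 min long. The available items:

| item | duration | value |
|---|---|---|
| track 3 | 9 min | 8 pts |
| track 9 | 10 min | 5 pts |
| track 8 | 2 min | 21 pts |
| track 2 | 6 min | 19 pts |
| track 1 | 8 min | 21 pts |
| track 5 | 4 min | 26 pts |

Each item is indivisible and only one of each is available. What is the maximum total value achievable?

Check high-value combinations within 18 min:
- track 8+track 1+track 5: duration 2+8+4=14, value 21+21+26=68
- track 8+track 2+track 5: duration 2+6+4=12, value 21+19+26=66
- track 2+track 1+track 5: duration 6+8+4=18, value 19+21+26=66
- track 8+track 2+track 1: duration 2+6+8=16, value 21+19+21=61
- track 3+track 8+track 5: duration 9+2+4=15, value 8+21+26=55
Best: 68 pts.

68 pts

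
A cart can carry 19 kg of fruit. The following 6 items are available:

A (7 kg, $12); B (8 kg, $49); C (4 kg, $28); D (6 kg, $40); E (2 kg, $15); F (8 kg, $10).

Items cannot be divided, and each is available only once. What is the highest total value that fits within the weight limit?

Check high-value combinations within 19 kg:
- B+C+D: weight 8+4+6=18, value 49+28+40=117
- B+D+E: weight 8+6+2=16, value 49+40+15=104
- A+C+D+E: weight 7+4+6+2=19, value 12+28+40+15=95
Best: $117.

$117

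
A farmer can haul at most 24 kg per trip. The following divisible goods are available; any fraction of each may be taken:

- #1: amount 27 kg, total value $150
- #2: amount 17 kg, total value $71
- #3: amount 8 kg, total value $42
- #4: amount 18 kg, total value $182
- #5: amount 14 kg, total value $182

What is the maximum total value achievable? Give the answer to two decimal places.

Take in order of value per unit:
- #5 (182/14 per unit): all 14 → value 182, running total 182.00
- #4 (182/18 per unit): 10 of 18 → value 10×182/18 = 101.1111, running total 283.11
Total 283.11.

283.11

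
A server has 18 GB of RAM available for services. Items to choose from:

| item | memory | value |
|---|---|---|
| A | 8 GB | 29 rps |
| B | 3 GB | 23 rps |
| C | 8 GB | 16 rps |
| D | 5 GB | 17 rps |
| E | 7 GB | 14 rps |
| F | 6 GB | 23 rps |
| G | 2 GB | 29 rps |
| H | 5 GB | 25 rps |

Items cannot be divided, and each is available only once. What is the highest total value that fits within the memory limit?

106 rps

Check high-value combinations within 18 GB:
- A+B+G+H: memory 8+3+2+5=18, value 29+23+29+25=106
- B+F+G+H: memory 3+6+2+5=16, value 23+23+29+25=100
- A+B+D+G: memory 8+3+5+2=18, value 29+23+17+29=98
- B+D+G+H: memory 3+5+2+5=15, value 23+17+29+25=94
Best: 106 rps.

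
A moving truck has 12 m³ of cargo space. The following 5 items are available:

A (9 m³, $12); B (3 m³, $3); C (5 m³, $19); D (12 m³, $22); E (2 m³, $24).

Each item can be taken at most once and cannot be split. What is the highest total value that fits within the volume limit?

Check high-value combinations within 12 m³:
- B+C+E: volume 3+5+2=10, value 3+19+24=46
- C+E: volume 5+2=7, value 19+24=43
- A+E: volume 9+2=11, value 12+24=36
- B+E: volume 3+2=5, value 3+24=27
- E: volume 2, value 24
Best: $46.

$46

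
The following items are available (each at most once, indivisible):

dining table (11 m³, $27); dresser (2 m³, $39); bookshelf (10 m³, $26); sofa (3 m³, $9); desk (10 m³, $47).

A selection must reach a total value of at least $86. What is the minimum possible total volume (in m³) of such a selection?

Subsets with value ≥ 86, sorted by total volume:
- dresser+desk: volume 12, value 86
- dresser+sofa+desk: volume 15, value 95
- dresser+bookshelf+desk: volume 22, value 112
Minimum volume: 12 m³.

12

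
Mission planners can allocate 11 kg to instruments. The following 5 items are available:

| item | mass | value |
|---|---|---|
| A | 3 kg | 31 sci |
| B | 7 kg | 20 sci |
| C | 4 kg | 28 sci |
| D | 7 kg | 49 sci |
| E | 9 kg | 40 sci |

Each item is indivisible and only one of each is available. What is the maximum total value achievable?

Check high-value combinations within 11 kg:
- A+D: mass 3+7=10, value 31+49=80
- C+D: mass 4+7=11, value 28+49=77
- A+C: mass 3+4=7, value 31+28=59
- A+B: mass 3+7=10, value 31+20=51
- D: mass 7, value 49
Best: 80 sci.

80 sci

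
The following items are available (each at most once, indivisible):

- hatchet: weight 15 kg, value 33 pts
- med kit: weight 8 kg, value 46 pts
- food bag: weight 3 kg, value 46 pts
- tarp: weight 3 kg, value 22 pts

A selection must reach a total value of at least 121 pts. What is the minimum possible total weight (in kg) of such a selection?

26

Subsets with value ≥ 121, sorted by total weight:
- hatchet+med kit+food bag: weight 26, value 125
- hatchet+med kit+food bag+tarp: weight 29, value 147
Minimum weight: 26 kg.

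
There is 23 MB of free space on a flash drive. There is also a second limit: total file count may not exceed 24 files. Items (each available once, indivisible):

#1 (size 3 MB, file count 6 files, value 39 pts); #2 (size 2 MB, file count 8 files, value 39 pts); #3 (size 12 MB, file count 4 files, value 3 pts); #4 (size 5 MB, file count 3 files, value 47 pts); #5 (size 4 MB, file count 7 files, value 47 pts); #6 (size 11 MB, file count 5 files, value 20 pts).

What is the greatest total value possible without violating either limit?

172 pts

Feasible sets respecting both limits:
- #1+#2+#4+#5: size 14, file count 24, value 172
- #1+#4+#5+#6: size 23, file count 21, value 153
- #2+#4+#5+#6: size 22, file count 23, value 153
- #1+#2+#4+#6: size 21, file count 22, value 145
Best: 172 pts.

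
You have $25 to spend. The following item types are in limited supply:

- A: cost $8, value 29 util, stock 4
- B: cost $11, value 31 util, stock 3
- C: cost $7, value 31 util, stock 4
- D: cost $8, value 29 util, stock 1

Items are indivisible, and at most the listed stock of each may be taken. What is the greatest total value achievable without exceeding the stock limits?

93 util

Best selections within cost 25 and stock limits:
- 3×C: cost 21, value 93
- 1×B + 2×C: cost 25, value 93
- 2×C + 1×D: cost 22, value 91
- 1×A + 2×C: cost 22, value 91
Best: 93 util.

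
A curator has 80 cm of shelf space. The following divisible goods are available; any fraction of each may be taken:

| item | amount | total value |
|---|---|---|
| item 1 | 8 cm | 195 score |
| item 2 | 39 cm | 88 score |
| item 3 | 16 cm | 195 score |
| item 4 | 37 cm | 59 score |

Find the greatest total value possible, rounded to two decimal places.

Take in order of value per unit:
- item 1 (195/8 per unit): all 8 → value 195, running total 195.00
- item 3 (195/16 per unit): all 16 → value 195, running total 390.00
- item 2 (88/39 per unit): all 39 → value 88, running total 478.00
- item 4 (59/37 per unit): 17 of 37 → value 17×59/37 = 27.1081, running total 505.11
Total 505.11.

505.11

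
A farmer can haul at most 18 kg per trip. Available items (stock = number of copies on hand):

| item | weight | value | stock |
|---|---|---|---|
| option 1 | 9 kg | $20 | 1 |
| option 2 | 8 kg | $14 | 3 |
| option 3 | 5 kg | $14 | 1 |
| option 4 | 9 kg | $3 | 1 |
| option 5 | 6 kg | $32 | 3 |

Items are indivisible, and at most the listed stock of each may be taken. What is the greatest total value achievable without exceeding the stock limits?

Best selections within weight 18 and stock limits:
- 3×option 5: weight 18, value 96
- 1×option 3 + 2×option 5: weight 17, value 78
- 2×option 5: weight 12, value 64
Best: $96.

$96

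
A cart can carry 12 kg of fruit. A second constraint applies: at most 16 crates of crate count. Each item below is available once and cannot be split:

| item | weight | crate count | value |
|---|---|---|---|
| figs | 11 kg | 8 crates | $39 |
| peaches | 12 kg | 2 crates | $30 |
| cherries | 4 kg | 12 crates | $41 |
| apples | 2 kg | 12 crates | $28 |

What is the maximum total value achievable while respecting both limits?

$41

Feasible sets respecting both limits:
- cherries: weight 4, crate count 12, value 41
- figs: weight 11, crate count 8, value 39
- peaches: weight 12, crate count 2, value 30
Best: $41.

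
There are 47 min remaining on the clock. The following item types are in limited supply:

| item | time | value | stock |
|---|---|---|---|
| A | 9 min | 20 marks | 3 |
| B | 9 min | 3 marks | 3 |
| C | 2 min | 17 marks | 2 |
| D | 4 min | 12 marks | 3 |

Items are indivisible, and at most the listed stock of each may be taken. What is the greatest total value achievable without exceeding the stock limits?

Best selections within time 47 and stock limits:
- 3×A + 2×C + 3×D: time 43, value 130
- 3×A + 2×C + 2×D: time 39, value 118
- 3×A + 1×C + 3×D: time 41, value 113
- 2×A + 1×B + 2×C + 3×D: time 43, value 113
Best: 130 marks.

130 marks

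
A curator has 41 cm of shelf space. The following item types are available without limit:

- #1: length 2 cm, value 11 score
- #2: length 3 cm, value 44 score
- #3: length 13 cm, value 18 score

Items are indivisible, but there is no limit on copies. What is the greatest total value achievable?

583 score

Best value-per-unit is #2 at 44/3; filling with it alone gives 13×44 = 572.
Optimal mix: 1×#1 + 13×#2 → length 41, value 583.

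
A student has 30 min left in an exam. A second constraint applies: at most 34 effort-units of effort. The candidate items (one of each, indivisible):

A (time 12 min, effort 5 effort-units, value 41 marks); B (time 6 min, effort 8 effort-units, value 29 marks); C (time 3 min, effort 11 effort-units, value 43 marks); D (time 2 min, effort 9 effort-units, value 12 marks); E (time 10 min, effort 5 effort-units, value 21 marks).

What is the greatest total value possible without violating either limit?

125 marks

Feasible sets respecting both limits:
- A+B+C+D: time 23, effort 33, value 125
- A+C+D+E: time 27, effort 30, value 117
- A+B+C: time 21, effort 24, value 113
Best: 125 marks.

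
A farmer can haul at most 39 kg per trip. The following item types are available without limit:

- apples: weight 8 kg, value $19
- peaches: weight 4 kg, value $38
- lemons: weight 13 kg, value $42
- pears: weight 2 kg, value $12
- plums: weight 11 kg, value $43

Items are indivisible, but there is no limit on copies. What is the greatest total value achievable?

Best value-per-unit is peaches at 38/4; filling with it alone gives 9×38 = 342.
Optimal mix: 9×peaches + 1×pears → weight 38, value 354.

$354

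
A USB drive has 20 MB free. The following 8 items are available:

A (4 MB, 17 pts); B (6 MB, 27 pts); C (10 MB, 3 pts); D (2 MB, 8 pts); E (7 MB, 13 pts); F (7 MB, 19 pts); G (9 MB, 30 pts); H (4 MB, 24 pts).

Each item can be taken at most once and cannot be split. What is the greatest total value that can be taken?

Check high-value combinations within 20 MB:
- B+G+H: size 6+9+4=19, value 27+30+24=81
- A+D+G+H: size 4+2+9+4=19, value 17+8+30+24=79
- B+D+F+H: size 6+2+7+4=19, value 27+8+19+24=78
Best: 81 pts.

81 pts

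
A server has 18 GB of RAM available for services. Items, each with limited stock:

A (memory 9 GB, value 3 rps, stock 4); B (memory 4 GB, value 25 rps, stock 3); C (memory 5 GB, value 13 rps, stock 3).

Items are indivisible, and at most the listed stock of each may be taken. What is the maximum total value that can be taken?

88 rps

Top feasible selections:
- 3×B + 1×C: memory 17, value 88
- 2×B + 2×C: memory 18, value 76
Best: 88 rps.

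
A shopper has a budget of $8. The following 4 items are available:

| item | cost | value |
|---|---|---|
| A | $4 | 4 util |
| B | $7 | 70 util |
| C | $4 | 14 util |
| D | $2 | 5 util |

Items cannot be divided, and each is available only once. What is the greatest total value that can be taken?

Check high-value combinations within $8:
- B: cost 7, value 70
- C+D: cost 4+2=6, value 14+5=19
- A+C: cost 4+4=8, value 4+14=18
Best: 70 util.

70 util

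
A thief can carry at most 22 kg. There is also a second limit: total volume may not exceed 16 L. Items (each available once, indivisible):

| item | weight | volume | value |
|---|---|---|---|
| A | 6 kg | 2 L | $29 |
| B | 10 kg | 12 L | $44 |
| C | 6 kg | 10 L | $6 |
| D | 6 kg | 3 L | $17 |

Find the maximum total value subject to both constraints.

$73

Feasible sets respecting both limits:
- A+B: weight 16, volume 14, value 73
- B+D: weight 16, volume 15, value 61
- A+C+D: weight 18, volume 15, value 52
Best: $73.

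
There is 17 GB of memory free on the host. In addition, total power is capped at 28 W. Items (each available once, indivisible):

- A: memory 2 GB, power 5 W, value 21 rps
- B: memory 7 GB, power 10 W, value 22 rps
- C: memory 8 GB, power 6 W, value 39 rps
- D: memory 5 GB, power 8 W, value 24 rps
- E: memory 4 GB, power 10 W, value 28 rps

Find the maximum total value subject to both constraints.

Feasible sets respecting both limits:
- C+D+E: memory 17, power 24, value 91
- A+C+E: memory 14, power 21, value 88
- A+C+D: memory 15, power 19, value 84
- A+B+C: memory 17, power 21, value 82
Best: 91 rps.

91 rps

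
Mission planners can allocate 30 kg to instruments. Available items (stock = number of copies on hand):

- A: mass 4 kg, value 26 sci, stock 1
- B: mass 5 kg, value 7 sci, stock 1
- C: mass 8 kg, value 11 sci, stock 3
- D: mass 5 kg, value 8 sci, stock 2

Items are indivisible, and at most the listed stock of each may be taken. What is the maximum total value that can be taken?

64 sci

Top feasible selections:
- 1×A + 2×C + 2×D: mass 30, value 64
- 1×A + 1×B + 2×C + 1×D: mass 30, value 63
- 1×A + 1×B + 1×C + 2×D: mass 27, value 60
Best: 64 sci.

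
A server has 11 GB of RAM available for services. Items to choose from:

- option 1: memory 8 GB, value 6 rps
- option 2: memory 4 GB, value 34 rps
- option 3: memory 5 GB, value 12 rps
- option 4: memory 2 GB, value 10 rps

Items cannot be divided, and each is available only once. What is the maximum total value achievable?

Check high-value combinations within 11 GB:
- option 2+option 3+option 4: memory 4+5+2=11, value 34+12+10=56
- option 2+option 3: memory 4+5=9, value 34+12=46
- option 2+option 4: memory 4+2=6, value 34+10=44
- option 2: memory 4, value 34
- option 3+option 4: memory 5+2=7, value 12+10=22
Best: 56 rps.

56 rps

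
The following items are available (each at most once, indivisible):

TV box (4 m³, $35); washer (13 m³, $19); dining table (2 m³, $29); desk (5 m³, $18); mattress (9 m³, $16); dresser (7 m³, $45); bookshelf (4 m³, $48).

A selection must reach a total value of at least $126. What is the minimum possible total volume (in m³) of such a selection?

15

Subsets with value ≥ 126, sorted by total volume:
- TV box+dining table+desk+bookshelf: volume 15, value 130
- TV box+dresser+bookshelf: volume 15, value 128
Minimum volume: 15 m³.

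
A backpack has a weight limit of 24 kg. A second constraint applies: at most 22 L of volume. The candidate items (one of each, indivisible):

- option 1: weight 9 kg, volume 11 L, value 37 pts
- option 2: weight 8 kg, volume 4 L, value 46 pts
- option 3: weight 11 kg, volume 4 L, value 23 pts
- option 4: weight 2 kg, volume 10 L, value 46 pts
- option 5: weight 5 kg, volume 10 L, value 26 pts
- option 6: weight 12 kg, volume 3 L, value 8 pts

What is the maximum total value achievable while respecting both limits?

Feasible sets respecting both limits:
- option 2+option 3+option 4: weight 21, volume 18, value 115
- option 2+option 4+option 6: weight 22, volume 17, value 100
- option 2+option 3+option 5: weight 24, volume 18, value 95
Best: 115 pts.

115 pts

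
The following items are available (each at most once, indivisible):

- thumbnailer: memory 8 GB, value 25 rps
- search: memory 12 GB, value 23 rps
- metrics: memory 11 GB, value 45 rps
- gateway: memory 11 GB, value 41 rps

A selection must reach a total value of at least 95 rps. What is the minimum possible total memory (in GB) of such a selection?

Subsets with value ≥ 95, sorted by total memory:
- thumbnailer+metrics+gateway: memory 30, value 111
- search+metrics+gateway: memory 34, value 109
- thumbnailer+search+metrics+gateway: memory 42, value 134
Minimum memory: 30 GB.

30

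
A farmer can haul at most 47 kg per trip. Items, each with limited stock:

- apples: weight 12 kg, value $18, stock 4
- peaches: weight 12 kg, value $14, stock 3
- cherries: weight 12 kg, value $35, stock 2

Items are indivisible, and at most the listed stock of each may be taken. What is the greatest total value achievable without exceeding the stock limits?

$88

Top feasible selections:
- 1×apples + 2×cherries: weight 36, value 88
- 1×peaches + 2×cherries: weight 36, value 84
- 2×apples + 1×cherries: weight 36, value 71
Best: $88.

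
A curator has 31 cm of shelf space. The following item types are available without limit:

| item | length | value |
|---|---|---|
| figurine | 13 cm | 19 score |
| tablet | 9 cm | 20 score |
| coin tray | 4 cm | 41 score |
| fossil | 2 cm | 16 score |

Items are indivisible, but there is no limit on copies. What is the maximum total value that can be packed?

303 score

Best value-per-unit is coin tray at 41/4; filling with it alone gives 7×41 = 287.
Optimal mix: 7×coin tray + 1×fossil → length 30, value 303.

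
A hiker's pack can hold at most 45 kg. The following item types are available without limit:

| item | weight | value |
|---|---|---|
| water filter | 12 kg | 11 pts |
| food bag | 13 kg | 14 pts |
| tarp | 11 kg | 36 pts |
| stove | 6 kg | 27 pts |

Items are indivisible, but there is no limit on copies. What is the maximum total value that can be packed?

Best value-per-unit is stove at 27/6, and filling with it alone uses weight 7×6=42. No mix of the others beats 7×27 = 189.

189 pts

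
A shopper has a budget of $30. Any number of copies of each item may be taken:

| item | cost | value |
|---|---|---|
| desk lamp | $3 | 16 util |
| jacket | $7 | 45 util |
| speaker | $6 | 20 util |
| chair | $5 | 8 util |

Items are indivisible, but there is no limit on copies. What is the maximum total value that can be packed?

183 util

Best value-per-unit is jacket at 45/7; filling with it alone gives 4×45 = 180.
Optimal mix: 3×desk lamp + 3×jacket → cost 30, value 183.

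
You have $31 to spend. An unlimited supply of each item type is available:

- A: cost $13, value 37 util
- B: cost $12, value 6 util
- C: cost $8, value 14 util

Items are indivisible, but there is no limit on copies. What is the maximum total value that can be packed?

Best value-per-unit is A at 37/13, and filling with it alone uses cost 2×13=26. No mix of the others beats 2×37 = 74.

74 util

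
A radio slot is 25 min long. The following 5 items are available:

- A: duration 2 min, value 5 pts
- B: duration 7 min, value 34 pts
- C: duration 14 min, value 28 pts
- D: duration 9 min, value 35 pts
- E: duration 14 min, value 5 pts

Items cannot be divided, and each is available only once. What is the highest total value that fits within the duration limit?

74 pts

Check high-value combinations within 25 min:
- A+B+D: duration 2+7+9=18, value 5+34+35=74
- B+D: duration 7+9=16, value 34+35=69
- A+C+D: duration 2+14+9=25, value 5+28+35=68
Best: 74 pts.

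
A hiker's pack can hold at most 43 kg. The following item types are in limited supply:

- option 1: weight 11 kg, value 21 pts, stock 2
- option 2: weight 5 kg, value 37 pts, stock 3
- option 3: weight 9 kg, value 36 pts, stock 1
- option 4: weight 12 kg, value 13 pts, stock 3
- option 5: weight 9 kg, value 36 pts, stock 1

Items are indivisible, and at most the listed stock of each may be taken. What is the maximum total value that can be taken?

Top feasible selections:
- 3×option 2 + 1×option 3 + 1×option 5: weight 33, value 183
- 1×option 1 + 3×option 2 + 1×option 5: weight 35, value 168
- 1×option 1 + 3×option 2 + 1×option 3: weight 35, value 168
- 1×option 1 + 2×option 2 + 1×option 3 + 1×option 5: weight 39, value 167
Best: 183 pts.

183 pts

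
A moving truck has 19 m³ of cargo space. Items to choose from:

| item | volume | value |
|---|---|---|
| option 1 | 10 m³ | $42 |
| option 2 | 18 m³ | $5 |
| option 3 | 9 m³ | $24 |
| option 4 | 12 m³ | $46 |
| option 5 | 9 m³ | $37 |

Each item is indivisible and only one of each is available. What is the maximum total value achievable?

Check high-value combinations within 19 m³:
- option 1+option 5: volume 10+9=19, value 42+37=79
- option 1+option 3: volume 10+9=19, value 42+24=66
- option 3+option 5: volume 9+9=18, value 24+37=61
- option 4: volume 12, value 46
Best: $79.

$79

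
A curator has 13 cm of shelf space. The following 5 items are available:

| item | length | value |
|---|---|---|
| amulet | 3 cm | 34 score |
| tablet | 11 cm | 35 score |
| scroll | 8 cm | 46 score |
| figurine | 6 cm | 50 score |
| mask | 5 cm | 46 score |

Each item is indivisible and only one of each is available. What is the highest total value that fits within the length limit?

Check high-value combinations within 13 cm:
- figurine+mask: length 6+5=11, value 50+46=96
- scroll+mask: length 8+5=13, value 46+46=92
- amulet+figurine: length 3+6=9, value 34+50=84
Best: 96 score.

96 score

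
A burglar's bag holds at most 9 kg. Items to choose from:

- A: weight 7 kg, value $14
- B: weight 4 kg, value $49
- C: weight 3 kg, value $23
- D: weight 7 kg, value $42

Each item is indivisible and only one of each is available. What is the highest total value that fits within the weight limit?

$72

Check high-value combinations within 9 kg:
- B+C: weight 4+3=7, value 49+23=72
- B: weight 4, value 49
- D: weight 7, value 42
- C: weight 3, value 23
Best: $72.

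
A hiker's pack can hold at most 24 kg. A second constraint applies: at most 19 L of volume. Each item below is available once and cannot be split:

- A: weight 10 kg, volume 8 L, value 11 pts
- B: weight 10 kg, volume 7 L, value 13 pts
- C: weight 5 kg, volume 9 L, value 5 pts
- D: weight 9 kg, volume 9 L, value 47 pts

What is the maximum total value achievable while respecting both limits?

60 pts

Feasible sets respecting both limits:
- B+D: weight 19, volume 16, value 60
- A+D: weight 19, volume 17, value 58
- C+D: weight 14, volume 18, value 52
- D: weight 9, volume 9, value 47
Best: 60 pts.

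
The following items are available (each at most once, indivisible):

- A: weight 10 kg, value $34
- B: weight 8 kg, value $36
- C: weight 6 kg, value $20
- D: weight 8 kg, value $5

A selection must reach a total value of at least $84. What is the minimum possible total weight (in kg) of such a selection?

Subsets with value ≥ 84, sorted by total weight:
- A+B+C: weight 24, value 90
- A+B+C+D: weight 32, value 95
Minimum weight: 24 kg.

24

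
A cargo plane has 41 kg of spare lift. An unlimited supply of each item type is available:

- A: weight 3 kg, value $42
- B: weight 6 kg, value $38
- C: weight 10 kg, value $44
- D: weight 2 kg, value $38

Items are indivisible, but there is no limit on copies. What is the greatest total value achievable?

Best value-per-unit is D at 38/2; filling with it alone gives 20×38 = 760.
Optimal mix: 1×A + 19×D → weight 41, value 764.

$764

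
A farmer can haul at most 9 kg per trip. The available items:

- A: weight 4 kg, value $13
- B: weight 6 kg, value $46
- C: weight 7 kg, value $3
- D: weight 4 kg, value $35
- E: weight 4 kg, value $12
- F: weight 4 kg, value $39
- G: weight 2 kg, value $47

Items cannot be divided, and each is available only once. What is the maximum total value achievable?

This is a 0/1 knapsack; check combinations near the capacity.
- B+G: weight 6+2=8, value 46+47=93
- F+G: weight 4+2=6, value 39+47=86
- D+G: weight 4+2=6, value 35+47=82
- D+F: weight 4+4=8, value 35+39=74
- A+G: weight 4+2=6, value 13+47=60
Best: $93.

$93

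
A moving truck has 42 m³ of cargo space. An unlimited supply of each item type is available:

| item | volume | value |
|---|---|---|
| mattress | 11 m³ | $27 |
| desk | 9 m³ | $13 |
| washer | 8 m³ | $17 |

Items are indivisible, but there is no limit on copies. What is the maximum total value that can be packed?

Best value-per-unit is mattress at 27/11; filling with it alone gives 3×27 = 81.
Optimal mix: 3×mattress + 1×washer → volume 41, value 98.

$98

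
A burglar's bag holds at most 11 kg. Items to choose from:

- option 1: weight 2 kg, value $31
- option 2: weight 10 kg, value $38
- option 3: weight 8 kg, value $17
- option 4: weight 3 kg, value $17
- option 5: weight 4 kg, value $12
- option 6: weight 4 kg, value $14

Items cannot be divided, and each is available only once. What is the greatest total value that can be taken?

$62

Check high-value combinations within 11 kg:
- option 1+option 4+option 6: weight 2+3+4=9, value 31+17+14=62
- option 1+option 4+option 5: weight 2+3+4=9, value 31+17+12=60
- option 1+option 5+option 6: weight 2+4+4=10, value 31+12+14=57
- option 1+option 4: weight 2+3=5, value 31+17=48
- option 1+option 3: weight 2+8=10, value 31+17=48
Best: $62.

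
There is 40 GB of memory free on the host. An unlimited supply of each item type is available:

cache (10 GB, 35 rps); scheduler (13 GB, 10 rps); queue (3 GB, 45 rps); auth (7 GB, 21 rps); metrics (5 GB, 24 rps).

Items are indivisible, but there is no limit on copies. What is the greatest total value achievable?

585 rps

Best value-per-unit is queue at 45/3, and filling with it alone uses memory 13×3=39. No mix of the others beats 13×45 = 585.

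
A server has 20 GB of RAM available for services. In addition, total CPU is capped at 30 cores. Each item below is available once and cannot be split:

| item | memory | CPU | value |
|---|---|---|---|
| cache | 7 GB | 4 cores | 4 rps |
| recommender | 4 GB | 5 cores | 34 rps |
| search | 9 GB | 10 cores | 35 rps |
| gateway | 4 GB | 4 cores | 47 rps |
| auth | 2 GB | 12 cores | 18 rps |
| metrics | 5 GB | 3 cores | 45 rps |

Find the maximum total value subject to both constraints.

Feasible sets respecting both limits:
- search+gateway+auth+metrics: memory 20, CPU 29, value 145
- recommender+gateway+auth+metrics: memory 15, CPU 24, value 144
- recommender+search+auth+metrics: memory 20, CPU 30, value 132
- cache+recommender+gateway+metrics: memory 20, CPU 16, value 130
Best: 145 rps.

145 rps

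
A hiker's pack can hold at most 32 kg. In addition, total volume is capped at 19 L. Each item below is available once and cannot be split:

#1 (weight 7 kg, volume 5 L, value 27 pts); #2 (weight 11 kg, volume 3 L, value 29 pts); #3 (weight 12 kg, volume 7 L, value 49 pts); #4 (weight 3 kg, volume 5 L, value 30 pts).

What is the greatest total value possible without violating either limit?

108 pts

Feasible sets respecting both limits:
- #2+#3+#4: weight 26, volume 15, value 108
- #1+#3+#4: weight 22, volume 17, value 106
- #1+#2+#3: weight 30, volume 15, value 105
Best: 108 pts.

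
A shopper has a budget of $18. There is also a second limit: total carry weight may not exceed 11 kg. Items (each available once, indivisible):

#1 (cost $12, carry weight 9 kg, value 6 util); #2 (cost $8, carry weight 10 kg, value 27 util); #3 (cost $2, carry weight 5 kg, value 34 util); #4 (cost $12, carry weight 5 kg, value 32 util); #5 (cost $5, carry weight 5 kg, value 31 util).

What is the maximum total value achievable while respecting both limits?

66 util

Feasible sets respecting both limits:
- #3+#4: cost 14, carry weight 10, value 66
- #3+#5: cost 7, carry weight 10, value 65
- #4+#5: cost 17, carry weight 10, value 63
- #3: cost 2, carry weight 5, value 34
Best: 66 util.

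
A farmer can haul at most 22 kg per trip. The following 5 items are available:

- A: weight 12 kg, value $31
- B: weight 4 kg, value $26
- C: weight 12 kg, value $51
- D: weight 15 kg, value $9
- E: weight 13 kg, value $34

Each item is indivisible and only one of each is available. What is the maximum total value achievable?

Check high-value combinations within 22 kg:
- B+C: weight 4+12=16, value 26+51=77
- B+E: weight 4+13=17, value 26+34=60
- A+B: weight 12+4=16, value 31+26=57
- C: weight 12, value 51
Best: $77.

$77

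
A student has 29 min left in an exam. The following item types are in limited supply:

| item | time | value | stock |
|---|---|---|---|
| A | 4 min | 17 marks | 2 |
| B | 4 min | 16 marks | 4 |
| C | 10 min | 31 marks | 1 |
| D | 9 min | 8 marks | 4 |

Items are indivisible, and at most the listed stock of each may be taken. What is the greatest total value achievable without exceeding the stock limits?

98 marks

Best selections within time 29 and stock limits:
- 2×A + 4×B: time 24, value 98
- 2×A + 2×B + 1×C: time 26, value 97
- 1×A + 3×B + 1×C: time 26, value 96
Best: 98 marks.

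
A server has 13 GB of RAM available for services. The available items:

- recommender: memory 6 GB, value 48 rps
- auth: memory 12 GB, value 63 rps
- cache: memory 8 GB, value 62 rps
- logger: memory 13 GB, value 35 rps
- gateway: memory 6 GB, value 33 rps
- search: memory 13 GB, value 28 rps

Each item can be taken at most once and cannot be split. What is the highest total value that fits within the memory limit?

This is a 0/1 knapsack; check combinations near the capacity.
- recommender+gateway: memory 6+6=12, value 48+33=81
- auth: memory 12, value 63
- cache: memory 8, value 62
Best: 81 rps.

81 rps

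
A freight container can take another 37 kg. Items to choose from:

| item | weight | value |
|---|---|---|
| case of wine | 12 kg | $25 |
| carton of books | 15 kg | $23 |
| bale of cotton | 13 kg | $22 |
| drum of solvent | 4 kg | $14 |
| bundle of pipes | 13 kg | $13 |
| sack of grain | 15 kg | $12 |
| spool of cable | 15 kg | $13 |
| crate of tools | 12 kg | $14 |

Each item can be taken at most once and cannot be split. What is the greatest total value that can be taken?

$62

Check high-value combinations within 37 kg:
- case of wine+carton of books+drum of solvent: weight 12+15+4=31, value 25+23+14=62
- case of wine+bale of cotton+drum of solvent: weight 12+13+4=29, value 25+22+14=61
- case of wine+bale of cotton+crate of tools: weight 12+13+12=37, value 25+22+14=61
- carton of books+bale of cotton+drum of solvent: weight 15+13+4=32, value 23+22+14=59
Best: $62.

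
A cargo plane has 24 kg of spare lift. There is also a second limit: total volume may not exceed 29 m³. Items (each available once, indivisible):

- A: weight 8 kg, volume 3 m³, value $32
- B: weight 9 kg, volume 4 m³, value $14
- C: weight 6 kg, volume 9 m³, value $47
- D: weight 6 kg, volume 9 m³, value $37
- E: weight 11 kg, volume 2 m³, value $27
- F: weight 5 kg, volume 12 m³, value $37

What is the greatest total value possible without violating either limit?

Feasible sets respecting both limits:
- A+C+D: weight 20, volume 21, value 116
- A+C+F: weight 19, volume 24, value 116
- C+D+E: weight 23, volume 20, value 111
- C+E+F: weight 22, volume 23, value 111
Best: $116.

$116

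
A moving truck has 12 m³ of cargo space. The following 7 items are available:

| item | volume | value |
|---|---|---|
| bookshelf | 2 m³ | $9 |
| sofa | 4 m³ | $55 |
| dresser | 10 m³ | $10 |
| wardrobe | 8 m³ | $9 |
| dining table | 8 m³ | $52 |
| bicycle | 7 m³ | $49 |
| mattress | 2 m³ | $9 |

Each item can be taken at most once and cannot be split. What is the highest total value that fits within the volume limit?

Check high-value combinations within 12 m³:
- sofa+dining table: volume 4+8=12, value 55+52=107
- sofa+bicycle: volume 4+7=11, value 55+49=104
- bookshelf+sofa+mattress: volume 2+4+2=8, value 9+55+9=73
- bookshelf+dining table+mattress: volume 2+8+2=12, value 9+52+9=70
- bookshelf+bicycle+mattress: volume 2+7+2=11, value 9+49+9=67
Best: $107.

$107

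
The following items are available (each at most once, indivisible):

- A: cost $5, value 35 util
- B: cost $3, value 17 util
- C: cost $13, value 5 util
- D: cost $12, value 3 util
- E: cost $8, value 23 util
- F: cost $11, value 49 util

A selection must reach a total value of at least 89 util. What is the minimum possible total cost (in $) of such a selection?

19

Subsets with value ≥ 89, sorted by total cost:
- A+B+F: cost 19, value 101
- B+E+F: cost 22, value 89
Minimum cost: 19 $.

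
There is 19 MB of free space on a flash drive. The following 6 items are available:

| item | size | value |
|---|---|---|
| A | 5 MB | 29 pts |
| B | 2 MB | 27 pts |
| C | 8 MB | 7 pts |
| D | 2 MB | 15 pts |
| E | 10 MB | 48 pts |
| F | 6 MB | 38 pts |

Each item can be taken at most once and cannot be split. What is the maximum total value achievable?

119 pts

This is a 0/1 knapsack; check combinations near the capacity.
- A+B+D+E: size 5+2+2+10=19, value 29+27+15+48=119
- B+E+F: size 2+10+6=18, value 27+48+38=113
- A+B+D+F: size 5+2+2+6=15, value 29+27+15+38=109
- A+B+E: size 5+2+10=17, value 29+27+48=104
- D+E+F: size 2+10+6=18, value 15+48+38=101
Best: 119 pts.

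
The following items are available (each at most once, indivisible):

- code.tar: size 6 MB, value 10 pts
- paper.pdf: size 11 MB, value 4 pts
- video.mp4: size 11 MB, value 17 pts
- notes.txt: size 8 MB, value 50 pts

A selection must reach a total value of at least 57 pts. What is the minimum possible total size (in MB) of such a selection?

Subsets with value ≥ 57, sorted by total size:
- code.tar+notes.txt: size 14, value 60
- video.mp4+notes.txt: size 19, value 67
- code.tar+video.mp4+notes.txt: size 25, value 77
- code.tar+paper.pdf+notes.txt: size 25, value 64
Minimum size: 14 MB.

14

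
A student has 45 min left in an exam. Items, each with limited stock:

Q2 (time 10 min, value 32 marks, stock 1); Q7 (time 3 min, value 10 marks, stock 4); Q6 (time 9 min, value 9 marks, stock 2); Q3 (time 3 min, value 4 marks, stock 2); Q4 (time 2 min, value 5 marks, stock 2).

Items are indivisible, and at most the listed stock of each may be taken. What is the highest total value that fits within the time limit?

100 marks

Top feasible selections:
- 1×Q2 + 4×Q7 + 2×Q6 + 2×Q4: time 44, value 100
- 1×Q2 + 4×Q7 + 1×Q6 + 2×Q3 + 2×Q4: time 41, value 99
Best: 100 marks.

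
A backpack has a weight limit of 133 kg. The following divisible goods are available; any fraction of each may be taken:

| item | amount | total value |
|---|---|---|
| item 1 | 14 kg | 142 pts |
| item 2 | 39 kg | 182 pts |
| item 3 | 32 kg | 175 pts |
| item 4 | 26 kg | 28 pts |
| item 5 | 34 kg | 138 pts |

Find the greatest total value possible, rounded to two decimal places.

Take in order of value per unit:
- item 1 (142/14 per unit): all 14 → value 142, running total 142.00
- item 3 (175/32 per unit): all 32 → value 175, running total 317.00
- item 2 (182/39 per unit): all 39 → value 182, running total 499.00
- item 5 (138/34 per unit): all 34 → value 138, running total 637.00
- item 4 (28/26 per unit): 14 of 26 → value 14×28/26 = 15.0769, running total 652.08
Total 652.08.

652.08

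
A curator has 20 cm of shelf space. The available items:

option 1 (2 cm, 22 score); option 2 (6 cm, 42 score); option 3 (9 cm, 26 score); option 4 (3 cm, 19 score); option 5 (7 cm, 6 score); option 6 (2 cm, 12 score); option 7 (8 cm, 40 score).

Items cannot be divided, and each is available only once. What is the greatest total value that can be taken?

123 score

Check high-value combinations within 20 cm:
- option 1+option 2+option 4+option 7: length 2+6+3+8=19, value 22+42+19+40=123
- option 1+option 2+option 6+option 7: length 2+6+2+8=18, value 22+42+12+40=116
- option 2+option 4+option 6+option 7: length 6+3+2+8=19, value 42+19+12+40=113
- option 1+option 2+option 3+option 4: length 2+6+9+3=20, value 22+42+26+19=109
Best: 123 score.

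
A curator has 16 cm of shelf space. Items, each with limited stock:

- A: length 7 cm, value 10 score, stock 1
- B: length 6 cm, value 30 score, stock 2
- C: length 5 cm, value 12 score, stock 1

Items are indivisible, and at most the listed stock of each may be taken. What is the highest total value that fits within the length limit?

Top feasible selections:
- 2×B: length 12, value 60
- 1×B + 1×C: length 11, value 42
Best: 60 score.

60 score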